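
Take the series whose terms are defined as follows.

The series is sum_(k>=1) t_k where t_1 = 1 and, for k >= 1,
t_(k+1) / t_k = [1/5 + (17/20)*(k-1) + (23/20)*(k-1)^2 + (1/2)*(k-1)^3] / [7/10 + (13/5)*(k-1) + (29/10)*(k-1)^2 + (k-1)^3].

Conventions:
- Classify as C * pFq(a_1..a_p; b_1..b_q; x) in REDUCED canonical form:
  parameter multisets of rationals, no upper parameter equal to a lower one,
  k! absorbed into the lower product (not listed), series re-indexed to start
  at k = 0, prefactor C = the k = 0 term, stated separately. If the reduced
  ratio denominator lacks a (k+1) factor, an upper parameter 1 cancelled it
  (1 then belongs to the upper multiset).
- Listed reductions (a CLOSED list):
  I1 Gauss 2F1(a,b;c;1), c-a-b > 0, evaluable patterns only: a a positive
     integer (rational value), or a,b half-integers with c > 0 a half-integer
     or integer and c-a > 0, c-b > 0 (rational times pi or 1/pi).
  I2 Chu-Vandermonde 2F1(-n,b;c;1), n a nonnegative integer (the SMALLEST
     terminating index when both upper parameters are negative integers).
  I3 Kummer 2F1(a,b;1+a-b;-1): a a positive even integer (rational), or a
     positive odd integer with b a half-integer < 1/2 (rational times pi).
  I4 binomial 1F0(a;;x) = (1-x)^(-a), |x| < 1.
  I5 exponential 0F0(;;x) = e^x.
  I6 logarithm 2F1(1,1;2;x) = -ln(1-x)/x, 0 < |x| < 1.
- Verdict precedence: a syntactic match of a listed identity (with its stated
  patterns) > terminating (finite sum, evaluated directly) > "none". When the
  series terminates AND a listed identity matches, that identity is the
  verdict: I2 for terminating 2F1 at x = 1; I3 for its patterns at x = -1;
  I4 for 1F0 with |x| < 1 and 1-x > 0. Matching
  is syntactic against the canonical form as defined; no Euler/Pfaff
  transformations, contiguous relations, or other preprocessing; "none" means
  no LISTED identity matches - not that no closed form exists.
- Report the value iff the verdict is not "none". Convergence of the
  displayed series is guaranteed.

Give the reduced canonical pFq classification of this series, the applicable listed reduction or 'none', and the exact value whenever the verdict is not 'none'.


Key observation: x = (1/2) and factor the ratio over Q (prefactor 1): negated roots = parameters.
Step ratio: r(k) = (1/2) * (k+4/5) (k+1) / [(k+7/5) (k+1)] - rational; roots negated = parameters, x = (1/2), C = 1.

At argument 1/2: a 2F1 with upper {4/5, 1}, lower {7/5}, scaled by C = 1. Verdict: none. A 2F1 with upper {4/5, 1} fits none of I1-I6 at x = 1/2; the sum runs forever.


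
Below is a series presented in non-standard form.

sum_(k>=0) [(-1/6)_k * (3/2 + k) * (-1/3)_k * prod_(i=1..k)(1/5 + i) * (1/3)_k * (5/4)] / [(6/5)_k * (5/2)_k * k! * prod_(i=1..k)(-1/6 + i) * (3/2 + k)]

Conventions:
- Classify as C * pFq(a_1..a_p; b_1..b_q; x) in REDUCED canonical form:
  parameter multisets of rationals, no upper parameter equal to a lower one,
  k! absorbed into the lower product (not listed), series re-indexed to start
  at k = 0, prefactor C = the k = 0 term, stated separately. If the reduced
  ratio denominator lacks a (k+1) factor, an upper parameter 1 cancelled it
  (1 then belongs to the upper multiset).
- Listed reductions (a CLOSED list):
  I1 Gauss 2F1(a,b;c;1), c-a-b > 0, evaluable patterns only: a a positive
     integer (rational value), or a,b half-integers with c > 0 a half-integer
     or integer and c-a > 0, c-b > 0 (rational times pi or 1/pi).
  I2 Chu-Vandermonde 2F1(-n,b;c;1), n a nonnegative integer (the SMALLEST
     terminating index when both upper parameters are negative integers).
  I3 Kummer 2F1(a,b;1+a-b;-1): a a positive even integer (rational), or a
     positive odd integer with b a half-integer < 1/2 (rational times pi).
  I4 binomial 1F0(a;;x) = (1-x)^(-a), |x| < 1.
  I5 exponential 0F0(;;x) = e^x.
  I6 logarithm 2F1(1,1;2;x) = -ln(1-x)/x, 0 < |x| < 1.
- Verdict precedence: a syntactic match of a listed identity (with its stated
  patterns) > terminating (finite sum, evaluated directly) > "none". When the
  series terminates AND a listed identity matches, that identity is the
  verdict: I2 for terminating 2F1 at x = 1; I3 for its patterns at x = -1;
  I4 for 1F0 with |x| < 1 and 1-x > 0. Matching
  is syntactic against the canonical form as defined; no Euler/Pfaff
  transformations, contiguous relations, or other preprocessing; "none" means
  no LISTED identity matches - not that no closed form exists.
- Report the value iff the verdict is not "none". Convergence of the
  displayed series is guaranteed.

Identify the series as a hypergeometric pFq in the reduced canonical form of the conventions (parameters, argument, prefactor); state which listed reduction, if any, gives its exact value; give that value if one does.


Canonical form: C = 5/4 times 3F2 with upper {-1/3, -1/6, 1/3}, lower {5/6, 5/2}, x = 1. Verdict: none. No listed pattern accepts 3F2(-1/3, -1/6, 1/3; 5/6, 5/2; 1).

Structural cue: from the first term 5/4: the lower running product (C = 5/4, x = 1) is a rising factorial.
Term ratio: r(k) = 1 * (k-1/3) (k-1/6) (k+1/3) / [(k+5/6) (k+5/2) (k+1)] - rational; roots negated = parameters, x = 1, C = 5/4.


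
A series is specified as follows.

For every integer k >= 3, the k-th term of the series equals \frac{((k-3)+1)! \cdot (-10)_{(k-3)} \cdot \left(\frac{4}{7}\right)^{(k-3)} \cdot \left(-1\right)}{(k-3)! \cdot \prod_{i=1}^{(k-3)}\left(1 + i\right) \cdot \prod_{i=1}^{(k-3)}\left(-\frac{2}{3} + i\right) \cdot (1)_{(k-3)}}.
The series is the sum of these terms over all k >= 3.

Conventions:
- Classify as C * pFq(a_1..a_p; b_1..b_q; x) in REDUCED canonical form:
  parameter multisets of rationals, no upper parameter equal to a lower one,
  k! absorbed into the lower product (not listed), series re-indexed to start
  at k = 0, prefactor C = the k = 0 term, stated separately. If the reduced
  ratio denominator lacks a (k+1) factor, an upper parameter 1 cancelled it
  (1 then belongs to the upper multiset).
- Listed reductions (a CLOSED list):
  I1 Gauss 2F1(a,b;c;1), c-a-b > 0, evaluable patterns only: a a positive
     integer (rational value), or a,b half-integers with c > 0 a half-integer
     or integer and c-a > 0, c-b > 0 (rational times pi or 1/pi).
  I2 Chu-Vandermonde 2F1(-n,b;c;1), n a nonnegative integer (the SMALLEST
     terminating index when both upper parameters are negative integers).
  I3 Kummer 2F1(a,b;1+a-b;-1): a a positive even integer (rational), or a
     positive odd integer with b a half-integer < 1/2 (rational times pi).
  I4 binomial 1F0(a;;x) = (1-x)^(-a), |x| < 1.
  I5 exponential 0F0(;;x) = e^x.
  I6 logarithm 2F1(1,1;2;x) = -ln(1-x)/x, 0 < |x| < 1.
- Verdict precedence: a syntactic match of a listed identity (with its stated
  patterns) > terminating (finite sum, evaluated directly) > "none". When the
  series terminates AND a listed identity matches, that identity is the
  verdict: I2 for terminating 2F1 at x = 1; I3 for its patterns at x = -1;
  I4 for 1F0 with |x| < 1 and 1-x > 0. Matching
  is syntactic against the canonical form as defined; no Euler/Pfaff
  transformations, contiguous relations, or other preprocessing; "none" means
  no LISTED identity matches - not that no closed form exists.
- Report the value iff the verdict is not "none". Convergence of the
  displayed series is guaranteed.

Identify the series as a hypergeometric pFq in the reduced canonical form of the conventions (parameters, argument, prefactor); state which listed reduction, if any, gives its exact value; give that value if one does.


Canonical form: C = -1 times 1F2 with upper {-10}, lower {\frac{1}{3}, 1}, x = \frac{4}{7}. Verdict: terminating. With -10 upstairs the series is a 11-term polynomial sum; evaluated term by term. Value: \frac{2426214529953048509}{822648253986934375}.

The tell: from the first term -1: the lower running product (C = -1, x = 4/7) is a rising factorial.
Term ratio: r(k) = \frac{4}{7} * (k-10) / [(k+\frac{1}{3}) (k+1) (k+1)] - rational; roots negated = parameters, x = \frac{4}{7}, C = -1.


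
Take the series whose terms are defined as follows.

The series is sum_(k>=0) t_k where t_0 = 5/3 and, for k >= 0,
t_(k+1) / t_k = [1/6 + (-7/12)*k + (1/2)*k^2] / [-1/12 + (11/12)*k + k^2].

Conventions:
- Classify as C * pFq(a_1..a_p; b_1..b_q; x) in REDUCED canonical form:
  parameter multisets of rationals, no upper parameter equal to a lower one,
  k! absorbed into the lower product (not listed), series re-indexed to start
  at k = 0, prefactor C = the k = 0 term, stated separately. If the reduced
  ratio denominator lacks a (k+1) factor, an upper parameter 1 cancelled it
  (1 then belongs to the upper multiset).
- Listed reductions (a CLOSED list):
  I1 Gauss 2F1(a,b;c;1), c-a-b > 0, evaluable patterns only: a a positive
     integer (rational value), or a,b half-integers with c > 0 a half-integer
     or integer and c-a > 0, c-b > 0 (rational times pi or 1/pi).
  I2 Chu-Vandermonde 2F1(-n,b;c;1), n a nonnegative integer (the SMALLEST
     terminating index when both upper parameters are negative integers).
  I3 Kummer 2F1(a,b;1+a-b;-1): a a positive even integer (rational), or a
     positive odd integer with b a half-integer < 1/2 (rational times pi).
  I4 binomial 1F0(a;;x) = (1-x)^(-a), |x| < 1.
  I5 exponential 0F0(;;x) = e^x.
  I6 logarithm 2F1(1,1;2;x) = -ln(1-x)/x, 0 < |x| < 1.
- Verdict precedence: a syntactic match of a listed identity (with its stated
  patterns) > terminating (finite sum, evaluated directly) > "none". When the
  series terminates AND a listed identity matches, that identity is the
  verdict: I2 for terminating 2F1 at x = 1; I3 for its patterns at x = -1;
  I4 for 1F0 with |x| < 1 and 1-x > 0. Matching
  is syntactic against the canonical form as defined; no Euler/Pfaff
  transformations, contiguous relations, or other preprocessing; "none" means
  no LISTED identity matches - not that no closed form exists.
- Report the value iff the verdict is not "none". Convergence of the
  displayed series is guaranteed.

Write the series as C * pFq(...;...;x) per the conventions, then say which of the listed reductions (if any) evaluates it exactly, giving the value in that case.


x = 1/2 here; the reduced form reads 2F1, upper {-2/3, -1/2}, lower {-1/12}, C = 5/3. Verdict: none. Every listed pattern misses the 2F1 form at 1/2, upper {-2/3, -1/2}.

Key observation: t_0 being 5/3, roots of the ratio polynomials (C = 5/3) are the negated parameters.
Consecutive-term ratio: r(k) = (1/2) * (k-2/3) (k-1/2) / [(k-1/12) (k+1)] - rational in k, leading ratio (1/2); with t_0 = 5/3, classification follows.


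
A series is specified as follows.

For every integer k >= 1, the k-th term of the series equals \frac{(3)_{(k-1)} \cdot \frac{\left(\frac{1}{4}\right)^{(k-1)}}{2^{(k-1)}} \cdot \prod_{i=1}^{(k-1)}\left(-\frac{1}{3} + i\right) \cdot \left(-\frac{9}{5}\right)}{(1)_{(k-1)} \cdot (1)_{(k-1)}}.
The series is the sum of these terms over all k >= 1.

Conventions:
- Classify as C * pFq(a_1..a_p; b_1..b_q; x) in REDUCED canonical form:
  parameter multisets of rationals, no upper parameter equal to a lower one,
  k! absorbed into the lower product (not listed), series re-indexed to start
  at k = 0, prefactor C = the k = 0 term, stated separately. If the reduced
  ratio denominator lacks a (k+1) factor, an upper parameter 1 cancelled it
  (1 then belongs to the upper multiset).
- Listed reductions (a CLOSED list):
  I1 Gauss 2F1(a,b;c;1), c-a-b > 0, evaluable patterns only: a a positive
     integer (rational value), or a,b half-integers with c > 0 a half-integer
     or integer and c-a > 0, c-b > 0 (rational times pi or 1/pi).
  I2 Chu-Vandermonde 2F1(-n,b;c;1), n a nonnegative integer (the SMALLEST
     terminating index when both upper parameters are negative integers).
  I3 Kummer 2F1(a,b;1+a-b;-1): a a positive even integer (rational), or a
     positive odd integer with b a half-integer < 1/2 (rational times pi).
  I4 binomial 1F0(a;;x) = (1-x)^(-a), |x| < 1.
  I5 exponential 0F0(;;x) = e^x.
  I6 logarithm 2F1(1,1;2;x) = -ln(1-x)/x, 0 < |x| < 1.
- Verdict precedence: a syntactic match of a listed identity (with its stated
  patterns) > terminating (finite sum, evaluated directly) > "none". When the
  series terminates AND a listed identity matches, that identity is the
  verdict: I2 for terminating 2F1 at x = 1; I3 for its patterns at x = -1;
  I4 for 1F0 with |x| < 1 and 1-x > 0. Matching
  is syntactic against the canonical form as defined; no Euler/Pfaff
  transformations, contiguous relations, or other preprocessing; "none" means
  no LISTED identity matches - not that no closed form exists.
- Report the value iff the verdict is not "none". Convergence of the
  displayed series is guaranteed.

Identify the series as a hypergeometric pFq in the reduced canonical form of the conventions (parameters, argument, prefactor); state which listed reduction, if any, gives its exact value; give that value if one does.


With C = -\frac{9}{5}: the canonical form is 2F1(\frac{2}{3}, 3; 1; \frac{1}{8}). Verdict: none - this 2F1 at x = \frac{1}{8} matches no listed pattern, and upper {\frac{2}{3}, 3} holds no stopper.

First insight: with t_0 = -\frac{9}{5}, the two k-th powers (C = -9/5, x = 1/8) combine into one argument.
Adjacent-term ratio: r(k) = \frac{1}{8} * (k+\frac{2}{3}) (k+3) / [(k+1) (k+1)] - rational in k. x = \frac{1}{8}; t_0 = -\frac{9}{5}; negate the roots.


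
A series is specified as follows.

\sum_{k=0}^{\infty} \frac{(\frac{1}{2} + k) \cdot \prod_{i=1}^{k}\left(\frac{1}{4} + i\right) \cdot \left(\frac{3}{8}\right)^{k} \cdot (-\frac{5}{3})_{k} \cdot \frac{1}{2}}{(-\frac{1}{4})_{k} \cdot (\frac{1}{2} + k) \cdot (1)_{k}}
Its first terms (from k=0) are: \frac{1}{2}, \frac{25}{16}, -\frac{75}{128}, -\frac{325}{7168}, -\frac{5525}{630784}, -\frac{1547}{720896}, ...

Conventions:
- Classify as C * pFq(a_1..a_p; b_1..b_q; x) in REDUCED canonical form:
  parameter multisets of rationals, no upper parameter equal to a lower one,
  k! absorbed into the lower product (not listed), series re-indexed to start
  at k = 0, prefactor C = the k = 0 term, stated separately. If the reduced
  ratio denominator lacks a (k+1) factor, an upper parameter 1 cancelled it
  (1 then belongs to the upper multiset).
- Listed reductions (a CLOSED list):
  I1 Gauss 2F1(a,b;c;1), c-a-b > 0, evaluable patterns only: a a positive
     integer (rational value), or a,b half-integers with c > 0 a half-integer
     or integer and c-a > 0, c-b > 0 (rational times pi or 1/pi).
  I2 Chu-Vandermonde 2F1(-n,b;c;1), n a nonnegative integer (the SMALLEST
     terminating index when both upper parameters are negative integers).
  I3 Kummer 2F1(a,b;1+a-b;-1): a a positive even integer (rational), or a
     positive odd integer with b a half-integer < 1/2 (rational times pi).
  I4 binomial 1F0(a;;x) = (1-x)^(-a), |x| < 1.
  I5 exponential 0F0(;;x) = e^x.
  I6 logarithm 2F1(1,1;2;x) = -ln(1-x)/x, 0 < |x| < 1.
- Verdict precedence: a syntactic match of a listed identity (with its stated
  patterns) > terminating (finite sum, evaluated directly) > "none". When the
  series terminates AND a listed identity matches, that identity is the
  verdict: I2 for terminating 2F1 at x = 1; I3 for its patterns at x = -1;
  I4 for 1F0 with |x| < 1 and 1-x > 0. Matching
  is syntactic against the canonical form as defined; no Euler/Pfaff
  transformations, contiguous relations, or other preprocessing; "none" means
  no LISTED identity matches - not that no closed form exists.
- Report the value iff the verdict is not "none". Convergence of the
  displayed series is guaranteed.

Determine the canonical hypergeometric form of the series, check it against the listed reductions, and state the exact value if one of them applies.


At argument \frac{3}{8}: a 2F1 with upper {-\frac{5}{3}, \frac{5}{4}}, lower {-\frac{1}{4}}, scaled by C = \frac{1}{2}. Verdict: none (x = \frac{3}{8}): each listed identity misses the multisets {-\frac{5}{3}, \frac{5}{4}} ; {-\frac{1}{4}}.

Structural cue: from the first term \frac{1}{2}: the factor k + 1/2 cancels (top and bottom), leaving C = 1/2, x = 3/8.
Adjacent-term ratio: r(k) = \frac{3}{8} * (k-\frac{5}{3}) (k+\frac{5}{4}) / [(k-\frac{1}{4}) (k+1)] - rational in k, leading ratio \frac{3}{8}; with t_0 = \frac{1}{2}, classification follows.


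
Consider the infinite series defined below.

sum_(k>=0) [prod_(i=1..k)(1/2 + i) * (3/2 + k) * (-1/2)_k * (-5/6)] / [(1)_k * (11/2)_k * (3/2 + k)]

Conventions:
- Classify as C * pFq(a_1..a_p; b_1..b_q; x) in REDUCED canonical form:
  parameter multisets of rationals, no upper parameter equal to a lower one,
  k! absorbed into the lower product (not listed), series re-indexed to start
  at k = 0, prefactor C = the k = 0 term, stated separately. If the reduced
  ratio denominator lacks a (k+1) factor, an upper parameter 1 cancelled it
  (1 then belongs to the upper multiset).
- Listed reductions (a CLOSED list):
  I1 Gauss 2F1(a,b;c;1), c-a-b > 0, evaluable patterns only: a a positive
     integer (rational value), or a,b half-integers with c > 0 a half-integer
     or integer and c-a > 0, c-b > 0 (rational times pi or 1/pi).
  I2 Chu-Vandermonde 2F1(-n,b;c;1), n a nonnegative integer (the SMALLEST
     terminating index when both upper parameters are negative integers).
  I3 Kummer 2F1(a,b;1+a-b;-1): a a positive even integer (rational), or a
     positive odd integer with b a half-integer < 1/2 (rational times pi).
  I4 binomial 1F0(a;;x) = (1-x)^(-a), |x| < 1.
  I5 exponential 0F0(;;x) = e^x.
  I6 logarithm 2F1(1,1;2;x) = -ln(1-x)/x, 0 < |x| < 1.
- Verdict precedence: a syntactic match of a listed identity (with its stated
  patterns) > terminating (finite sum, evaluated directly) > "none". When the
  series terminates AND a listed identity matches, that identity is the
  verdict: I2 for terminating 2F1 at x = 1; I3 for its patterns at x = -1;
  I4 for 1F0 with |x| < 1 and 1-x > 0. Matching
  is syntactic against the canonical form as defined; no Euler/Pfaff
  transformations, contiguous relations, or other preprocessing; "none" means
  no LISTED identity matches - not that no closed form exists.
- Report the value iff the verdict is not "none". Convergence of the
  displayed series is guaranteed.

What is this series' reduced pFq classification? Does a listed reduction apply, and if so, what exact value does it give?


Canonical form: C = -5/6 times 2F1 with upper {-1/2, 3/2}, lower {11/2}, x = 1. Verdict (x = 1): Gauss (I1, half-integer pattern) applies (x = 1; upper {-1/2, 3/2} half-integers, c = 11/2 in the evaluable pattern). Its exact value is (-3675/16384) * pi.

First insight: x = 1 and striking the common factor k + 3/2 reduces the term (prefactor -5/6).
Ratio: r(k) = 1 * (k-1/2) (k+3/2) / [(k+11/2) (k+1)] - rational in k, leading ratio 1; with t_0 = -5/6, classification follows.


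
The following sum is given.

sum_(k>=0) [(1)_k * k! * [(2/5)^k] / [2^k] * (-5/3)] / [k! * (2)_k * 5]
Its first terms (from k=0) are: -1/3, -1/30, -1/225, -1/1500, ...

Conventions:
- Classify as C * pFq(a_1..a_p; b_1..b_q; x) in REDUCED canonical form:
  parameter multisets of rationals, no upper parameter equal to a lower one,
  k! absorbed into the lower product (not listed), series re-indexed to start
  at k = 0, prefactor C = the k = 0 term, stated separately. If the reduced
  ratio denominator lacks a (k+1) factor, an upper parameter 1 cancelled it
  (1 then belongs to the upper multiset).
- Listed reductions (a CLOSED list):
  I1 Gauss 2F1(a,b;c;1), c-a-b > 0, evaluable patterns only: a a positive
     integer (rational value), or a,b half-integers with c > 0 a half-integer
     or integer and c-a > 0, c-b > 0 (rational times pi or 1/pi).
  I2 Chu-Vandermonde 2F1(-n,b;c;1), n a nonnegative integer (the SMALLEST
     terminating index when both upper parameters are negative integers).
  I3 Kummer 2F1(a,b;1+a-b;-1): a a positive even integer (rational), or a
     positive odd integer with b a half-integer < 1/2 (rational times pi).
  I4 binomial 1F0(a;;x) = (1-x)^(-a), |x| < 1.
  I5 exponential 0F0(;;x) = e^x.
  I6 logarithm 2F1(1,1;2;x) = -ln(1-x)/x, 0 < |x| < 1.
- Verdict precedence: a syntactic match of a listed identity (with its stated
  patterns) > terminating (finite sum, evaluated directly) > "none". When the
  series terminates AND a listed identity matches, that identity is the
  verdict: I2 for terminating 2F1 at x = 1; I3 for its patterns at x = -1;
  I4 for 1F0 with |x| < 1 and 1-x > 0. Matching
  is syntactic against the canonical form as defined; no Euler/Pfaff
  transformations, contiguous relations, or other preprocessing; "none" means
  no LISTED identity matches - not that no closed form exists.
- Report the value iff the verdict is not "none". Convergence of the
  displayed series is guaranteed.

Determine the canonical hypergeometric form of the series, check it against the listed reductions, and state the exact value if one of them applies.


Classification (C = -1/3): 2F1 with upper {1, 1}, lower {2}, argument x = 1/5. Verdict at x = 1/5: the logarithmic series (I6) matches (the logarithm: parameters (1,1;2), x = 1/5). Hence: (5/3) * ln(4/5).

Key step: t_0 being -1/3, the two k-th powers (C = -1/3) combine into one argument.
Step ratio: r(k) = (1/5) * (k+1) (k+1) / [(k+2) (k+1)] - poly over poly, x = (1/5) from leading terms; C = -1/3 at k = 0.


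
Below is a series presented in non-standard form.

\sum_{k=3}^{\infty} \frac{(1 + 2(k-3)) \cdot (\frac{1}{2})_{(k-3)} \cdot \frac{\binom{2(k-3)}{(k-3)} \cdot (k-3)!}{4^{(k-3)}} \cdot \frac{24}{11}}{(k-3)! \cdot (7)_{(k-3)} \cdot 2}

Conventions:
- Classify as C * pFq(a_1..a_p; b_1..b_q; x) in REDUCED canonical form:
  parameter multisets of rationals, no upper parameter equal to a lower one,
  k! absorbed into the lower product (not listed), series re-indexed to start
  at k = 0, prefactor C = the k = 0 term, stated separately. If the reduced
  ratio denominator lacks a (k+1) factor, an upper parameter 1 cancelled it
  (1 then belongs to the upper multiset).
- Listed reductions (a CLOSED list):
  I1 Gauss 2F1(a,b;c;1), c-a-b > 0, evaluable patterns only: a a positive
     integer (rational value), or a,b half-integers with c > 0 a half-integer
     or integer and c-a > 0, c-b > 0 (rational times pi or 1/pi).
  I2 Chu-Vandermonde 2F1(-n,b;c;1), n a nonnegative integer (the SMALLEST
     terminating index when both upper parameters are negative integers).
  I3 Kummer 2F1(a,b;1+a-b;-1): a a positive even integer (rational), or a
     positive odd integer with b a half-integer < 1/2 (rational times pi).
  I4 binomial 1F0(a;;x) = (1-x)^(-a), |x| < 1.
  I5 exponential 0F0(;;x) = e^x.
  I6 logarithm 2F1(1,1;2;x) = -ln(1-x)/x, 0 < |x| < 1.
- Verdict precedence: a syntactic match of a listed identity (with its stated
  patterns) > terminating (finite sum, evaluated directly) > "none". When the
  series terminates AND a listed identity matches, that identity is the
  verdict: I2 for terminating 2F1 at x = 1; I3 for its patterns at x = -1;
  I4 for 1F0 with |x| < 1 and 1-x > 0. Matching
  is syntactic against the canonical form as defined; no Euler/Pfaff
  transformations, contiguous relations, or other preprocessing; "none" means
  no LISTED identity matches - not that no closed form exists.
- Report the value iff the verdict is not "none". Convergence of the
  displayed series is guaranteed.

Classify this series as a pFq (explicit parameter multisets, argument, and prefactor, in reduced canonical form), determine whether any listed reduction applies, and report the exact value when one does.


x = 1 here; the reduced form reads 2F1, upper {\frac{1}{2}, \frac{3}{2}}, lower {7}, C = \frac{12}{11}. Verdict: Gauss (I1, half-integer pattern) matches (x = 1; upper {\frac{1}{2}, \frac{3}{2}} half-integers, c = 7 in the evaluable pattern). Value: \frac{1048576}{266805} / \pi.

Key observation: t_0 = \frac{12}{11} here, and C(2k,k) (C = 12/11) equals 4^k (1/2)_k / k!.
Adjacent-term ratio: r(k) = 1 * (k+\frac{1}{2}) (k+\frac{3}{2}) / [(k+7) (k+1)] - rational in k, leading ratio 1; with t_0 = \frac{12}{11}, classification follows.


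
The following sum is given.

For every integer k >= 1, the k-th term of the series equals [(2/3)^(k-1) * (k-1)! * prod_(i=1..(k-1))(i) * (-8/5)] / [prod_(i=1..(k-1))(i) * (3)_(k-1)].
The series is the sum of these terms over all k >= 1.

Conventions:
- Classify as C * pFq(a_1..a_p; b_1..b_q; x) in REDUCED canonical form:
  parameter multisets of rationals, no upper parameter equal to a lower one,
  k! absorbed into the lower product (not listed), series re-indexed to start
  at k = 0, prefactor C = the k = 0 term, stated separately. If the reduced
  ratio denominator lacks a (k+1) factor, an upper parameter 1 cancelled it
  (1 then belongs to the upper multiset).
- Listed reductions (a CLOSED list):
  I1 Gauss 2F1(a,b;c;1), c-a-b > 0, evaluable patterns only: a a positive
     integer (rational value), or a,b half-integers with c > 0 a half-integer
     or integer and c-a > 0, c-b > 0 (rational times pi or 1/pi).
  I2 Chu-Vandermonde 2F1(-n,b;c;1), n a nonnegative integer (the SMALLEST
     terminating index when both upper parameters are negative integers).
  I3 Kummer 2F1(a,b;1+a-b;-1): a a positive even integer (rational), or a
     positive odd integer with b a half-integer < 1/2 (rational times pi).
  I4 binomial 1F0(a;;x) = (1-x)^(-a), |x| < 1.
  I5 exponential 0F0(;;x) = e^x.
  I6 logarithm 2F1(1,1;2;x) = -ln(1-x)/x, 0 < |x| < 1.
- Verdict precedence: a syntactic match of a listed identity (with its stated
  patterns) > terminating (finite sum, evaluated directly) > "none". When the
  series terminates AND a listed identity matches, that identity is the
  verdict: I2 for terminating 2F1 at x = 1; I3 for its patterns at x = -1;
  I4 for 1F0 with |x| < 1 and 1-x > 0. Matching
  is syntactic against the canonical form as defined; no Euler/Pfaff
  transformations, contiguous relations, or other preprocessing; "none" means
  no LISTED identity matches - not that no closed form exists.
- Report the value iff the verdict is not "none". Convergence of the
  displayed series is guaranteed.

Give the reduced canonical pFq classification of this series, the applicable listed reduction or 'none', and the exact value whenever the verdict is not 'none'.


This is -8/5 * 2F1(1, 1; 3; 2/3) in reduced canonical form. Verdict: none (x = 2/3): each listed identity misses the multisets {1, 1} ; {3}.

Key step: from the first term -8/5: the factorial ratio (prefactor -8/5) (k+a-1)!/(a-1)! is a rising factorial (a)_k.
Term ratio: r(k) = (2/3) * (k+1) (k+1) / [(k+3) (k+1)] - poly over poly, x = (2/3) from leading terms; C = -8/5 at k = 0.


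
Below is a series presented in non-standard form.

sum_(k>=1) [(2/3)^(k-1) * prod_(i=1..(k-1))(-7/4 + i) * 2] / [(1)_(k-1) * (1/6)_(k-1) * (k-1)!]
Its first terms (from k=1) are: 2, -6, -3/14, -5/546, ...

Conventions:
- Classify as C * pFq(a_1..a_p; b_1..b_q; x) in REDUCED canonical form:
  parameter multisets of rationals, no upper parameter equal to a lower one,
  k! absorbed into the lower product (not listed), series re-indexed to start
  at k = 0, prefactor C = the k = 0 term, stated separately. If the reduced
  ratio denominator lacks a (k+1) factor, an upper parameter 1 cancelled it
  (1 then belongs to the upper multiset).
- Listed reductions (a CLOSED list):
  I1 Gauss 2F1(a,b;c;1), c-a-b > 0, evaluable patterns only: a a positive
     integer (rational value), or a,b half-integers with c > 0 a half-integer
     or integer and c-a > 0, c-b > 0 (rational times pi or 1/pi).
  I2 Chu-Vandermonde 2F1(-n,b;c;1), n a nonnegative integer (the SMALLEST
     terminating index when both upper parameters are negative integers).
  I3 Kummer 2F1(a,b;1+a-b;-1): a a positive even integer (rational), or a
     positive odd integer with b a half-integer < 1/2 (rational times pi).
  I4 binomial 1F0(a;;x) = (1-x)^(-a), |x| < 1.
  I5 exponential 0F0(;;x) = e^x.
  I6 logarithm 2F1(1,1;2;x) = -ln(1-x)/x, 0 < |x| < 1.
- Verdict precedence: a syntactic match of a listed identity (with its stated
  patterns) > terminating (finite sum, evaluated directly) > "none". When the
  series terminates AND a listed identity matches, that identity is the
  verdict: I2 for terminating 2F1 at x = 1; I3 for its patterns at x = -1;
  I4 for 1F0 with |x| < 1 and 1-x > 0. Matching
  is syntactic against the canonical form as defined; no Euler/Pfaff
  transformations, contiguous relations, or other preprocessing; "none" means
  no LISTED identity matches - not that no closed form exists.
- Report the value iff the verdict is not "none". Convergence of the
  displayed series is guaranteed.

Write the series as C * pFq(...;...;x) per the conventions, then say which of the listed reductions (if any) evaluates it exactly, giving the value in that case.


With C = 2: the canonical form is 1F2(-3/4; 1/6, 1; 2/3). Verdict: none. No listed pattern accepts 1F2(-3/4; 1/6, 1; 2/3).

Structural cue: t_0 being 2, (1)_k (C = 2) is k! itself.
Consecutive-term ratio: r(k) = (2/3) * (k-3/4) / [(k+1/6) (k+1) (k+1)] - rational; roots negated = parameters, x = (2/3), C = 2.


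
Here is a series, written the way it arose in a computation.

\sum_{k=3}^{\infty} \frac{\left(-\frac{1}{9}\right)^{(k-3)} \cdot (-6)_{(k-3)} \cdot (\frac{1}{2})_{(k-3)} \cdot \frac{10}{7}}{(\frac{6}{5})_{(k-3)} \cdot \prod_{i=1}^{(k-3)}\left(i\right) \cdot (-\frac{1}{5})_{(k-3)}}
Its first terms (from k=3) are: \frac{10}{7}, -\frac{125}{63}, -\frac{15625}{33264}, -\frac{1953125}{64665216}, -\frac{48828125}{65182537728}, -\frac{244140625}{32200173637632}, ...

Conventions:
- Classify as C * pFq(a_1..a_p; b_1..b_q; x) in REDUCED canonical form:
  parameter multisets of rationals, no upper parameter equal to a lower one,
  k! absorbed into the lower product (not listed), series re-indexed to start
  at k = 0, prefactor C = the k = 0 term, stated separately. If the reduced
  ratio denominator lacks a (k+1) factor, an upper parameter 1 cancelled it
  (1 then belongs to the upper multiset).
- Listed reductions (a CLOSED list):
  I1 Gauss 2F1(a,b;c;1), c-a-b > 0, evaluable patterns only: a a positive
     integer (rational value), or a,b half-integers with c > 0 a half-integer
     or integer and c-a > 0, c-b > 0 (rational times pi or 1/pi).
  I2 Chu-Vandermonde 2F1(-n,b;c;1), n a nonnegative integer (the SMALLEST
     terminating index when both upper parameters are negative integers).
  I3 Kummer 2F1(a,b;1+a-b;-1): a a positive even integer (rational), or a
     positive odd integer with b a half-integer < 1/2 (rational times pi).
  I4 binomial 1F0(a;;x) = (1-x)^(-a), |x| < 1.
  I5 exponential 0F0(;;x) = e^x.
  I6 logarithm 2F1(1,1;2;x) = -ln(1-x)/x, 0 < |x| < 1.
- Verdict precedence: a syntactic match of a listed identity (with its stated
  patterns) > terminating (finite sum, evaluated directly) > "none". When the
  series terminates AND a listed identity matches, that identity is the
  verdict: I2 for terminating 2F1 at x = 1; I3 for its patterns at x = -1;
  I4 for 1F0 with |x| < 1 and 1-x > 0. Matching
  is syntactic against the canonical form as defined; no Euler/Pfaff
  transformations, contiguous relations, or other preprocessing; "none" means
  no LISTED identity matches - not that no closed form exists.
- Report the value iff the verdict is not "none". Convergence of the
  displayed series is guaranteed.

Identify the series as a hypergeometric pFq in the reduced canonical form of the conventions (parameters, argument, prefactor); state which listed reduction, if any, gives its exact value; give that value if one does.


Canonical form: C = \frac{10}{7} times 2F2 with upper {-6, \frac{1}{2}}, lower {-\frac{1}{5}, \frac{6}{5}}, x = -\frac{1}{9}. Verdict: terminating - upper -6 stops the sum at k = 6; the 7 terms are added exactly. Hence: -\frac{2732868418419064355}{2587348352131006464}.

Key observation: from the first term \frac{10}{7}: the product of the first k integers (C = 10/7) is k!.
Ratio: r(k) = -\frac{1}{9} * (k-6) (k+\frac{1}{2}) / [(k-\frac{1}{5}) (k+\frac{6}{5}) (k+1)] ; factor over Q: parameters, x = -\frac{1}{9}, and C = \frac{10}{7}.


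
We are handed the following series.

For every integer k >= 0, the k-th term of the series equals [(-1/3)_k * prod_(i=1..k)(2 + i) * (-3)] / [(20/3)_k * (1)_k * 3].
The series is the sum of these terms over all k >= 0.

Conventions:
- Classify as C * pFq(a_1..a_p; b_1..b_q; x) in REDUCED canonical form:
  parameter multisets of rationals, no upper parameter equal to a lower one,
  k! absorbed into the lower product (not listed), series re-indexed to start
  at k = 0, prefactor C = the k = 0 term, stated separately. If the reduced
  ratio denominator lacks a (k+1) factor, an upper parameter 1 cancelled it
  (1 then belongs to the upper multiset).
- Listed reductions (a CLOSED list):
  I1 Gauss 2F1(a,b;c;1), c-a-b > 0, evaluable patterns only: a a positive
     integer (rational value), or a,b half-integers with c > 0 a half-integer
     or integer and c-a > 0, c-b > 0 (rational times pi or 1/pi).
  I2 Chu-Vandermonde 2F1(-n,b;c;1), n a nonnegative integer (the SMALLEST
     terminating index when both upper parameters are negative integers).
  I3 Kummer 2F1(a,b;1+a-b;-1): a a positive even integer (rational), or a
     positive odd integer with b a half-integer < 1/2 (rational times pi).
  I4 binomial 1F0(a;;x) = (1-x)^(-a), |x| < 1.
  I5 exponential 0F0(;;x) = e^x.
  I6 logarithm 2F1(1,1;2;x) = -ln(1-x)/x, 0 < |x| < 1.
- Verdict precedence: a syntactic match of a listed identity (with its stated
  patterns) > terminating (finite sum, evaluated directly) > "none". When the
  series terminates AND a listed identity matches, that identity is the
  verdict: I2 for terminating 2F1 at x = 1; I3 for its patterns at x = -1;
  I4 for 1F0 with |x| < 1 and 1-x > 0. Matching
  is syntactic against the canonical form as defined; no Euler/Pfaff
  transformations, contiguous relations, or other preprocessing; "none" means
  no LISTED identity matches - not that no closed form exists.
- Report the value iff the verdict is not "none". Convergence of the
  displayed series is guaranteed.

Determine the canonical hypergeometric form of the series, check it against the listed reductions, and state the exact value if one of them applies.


At argument 1: a 2F1 with upper {-1/3, 3}, lower {20/3}, scaled by C = -1. Verdict: Gauss's theorem (I1) fires (x = 1: the Gamma ratio telescopes since c-a-b = 4 > 0 and a = 3 in Z>0). Exact value: -1309/1620.

The tell: t_0 being -1, the constant factors (C = -1, x = 1) combine into one prefactor.
Step ratio: r(k) = 1 * (k-1/3) (k+3) / [(k+20/3) (k+1)] - poly over poly, x = 1 from leading terms; C = -1 at k = 0.


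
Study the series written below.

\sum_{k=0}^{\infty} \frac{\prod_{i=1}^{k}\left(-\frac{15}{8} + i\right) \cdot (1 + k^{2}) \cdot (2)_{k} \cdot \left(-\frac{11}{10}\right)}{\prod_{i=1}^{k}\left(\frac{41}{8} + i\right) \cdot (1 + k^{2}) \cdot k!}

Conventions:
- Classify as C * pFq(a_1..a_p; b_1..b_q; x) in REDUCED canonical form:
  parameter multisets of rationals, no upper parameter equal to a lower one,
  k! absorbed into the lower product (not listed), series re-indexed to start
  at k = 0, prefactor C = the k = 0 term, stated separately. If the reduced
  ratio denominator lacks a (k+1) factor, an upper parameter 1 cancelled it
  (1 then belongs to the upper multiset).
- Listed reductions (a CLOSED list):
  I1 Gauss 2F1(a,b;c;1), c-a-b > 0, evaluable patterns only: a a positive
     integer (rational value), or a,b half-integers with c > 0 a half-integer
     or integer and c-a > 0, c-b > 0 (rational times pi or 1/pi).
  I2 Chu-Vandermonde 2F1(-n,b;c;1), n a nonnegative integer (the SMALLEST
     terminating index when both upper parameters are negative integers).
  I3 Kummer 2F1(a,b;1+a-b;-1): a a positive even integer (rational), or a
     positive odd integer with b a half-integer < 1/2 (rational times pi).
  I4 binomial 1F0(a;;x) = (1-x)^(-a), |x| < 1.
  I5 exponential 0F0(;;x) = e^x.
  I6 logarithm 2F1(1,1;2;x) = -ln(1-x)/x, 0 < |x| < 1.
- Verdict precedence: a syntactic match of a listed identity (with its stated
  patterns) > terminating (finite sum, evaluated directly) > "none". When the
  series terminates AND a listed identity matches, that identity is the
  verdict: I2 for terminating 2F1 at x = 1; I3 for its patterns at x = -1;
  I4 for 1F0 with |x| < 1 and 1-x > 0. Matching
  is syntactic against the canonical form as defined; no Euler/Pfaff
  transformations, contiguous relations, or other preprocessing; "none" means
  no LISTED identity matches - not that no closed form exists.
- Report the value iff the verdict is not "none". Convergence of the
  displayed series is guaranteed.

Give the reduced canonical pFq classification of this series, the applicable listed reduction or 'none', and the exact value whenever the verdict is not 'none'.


Canonical form: C = -\frac{11}{10} times 2F1 with upper {-\frac{7}{8}, 2}, lower {\frac{49}{8}}, x = 1. Verdict at x = 1: the Gauss summation I1 matches (x = 1: the Gamma ratio telescopes since c-a-b = 5 > 0 and a = 2 in Z>0). Hence: -\frac{4961}{6400}.

Key step: x = 1 and the lower running product (prefactor -11/10) is a rising factorial.
Adjacent-term ratio: r(k) = 1 * (k-\frac{7}{8}) (k+2) / [(k+\frac{49}{8}) (k+1)] - rational in k, leading ratio 1; with t_0 = -\frac{11}{10}, classification follows.


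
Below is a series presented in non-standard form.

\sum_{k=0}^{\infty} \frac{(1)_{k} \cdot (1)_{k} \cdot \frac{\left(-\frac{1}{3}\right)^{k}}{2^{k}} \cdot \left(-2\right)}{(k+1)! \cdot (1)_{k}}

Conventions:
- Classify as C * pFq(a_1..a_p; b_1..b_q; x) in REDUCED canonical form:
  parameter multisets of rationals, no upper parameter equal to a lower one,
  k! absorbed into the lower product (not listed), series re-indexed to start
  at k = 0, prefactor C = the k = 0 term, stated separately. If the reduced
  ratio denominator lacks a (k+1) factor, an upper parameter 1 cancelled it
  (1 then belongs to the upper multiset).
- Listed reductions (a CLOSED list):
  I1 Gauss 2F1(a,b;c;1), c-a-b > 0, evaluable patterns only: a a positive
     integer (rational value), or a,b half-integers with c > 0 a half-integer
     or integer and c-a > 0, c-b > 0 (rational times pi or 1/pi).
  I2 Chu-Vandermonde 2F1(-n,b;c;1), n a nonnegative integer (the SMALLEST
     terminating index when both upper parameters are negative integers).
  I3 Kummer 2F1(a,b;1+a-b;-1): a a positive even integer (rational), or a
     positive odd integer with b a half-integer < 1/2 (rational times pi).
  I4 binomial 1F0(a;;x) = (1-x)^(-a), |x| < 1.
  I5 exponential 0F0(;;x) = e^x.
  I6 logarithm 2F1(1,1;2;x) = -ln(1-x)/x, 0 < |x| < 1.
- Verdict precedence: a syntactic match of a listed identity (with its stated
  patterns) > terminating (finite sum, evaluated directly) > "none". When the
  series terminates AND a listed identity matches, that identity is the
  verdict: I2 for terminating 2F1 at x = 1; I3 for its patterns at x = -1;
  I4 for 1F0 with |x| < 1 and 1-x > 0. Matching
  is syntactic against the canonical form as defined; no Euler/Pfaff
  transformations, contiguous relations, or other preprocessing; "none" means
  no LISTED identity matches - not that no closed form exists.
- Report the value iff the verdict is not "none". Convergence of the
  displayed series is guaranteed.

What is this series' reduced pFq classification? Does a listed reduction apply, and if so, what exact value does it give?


This is -2 * 2F1(1, 1; 2; -\frac{1}{6}) in reduced canonical form. Verdict (x = -\frac{1}{6}): logarithm (I6) applies (the logarithm: parameters (1,1;2), x = -\frac{1}{6}). Its exact value is \left(-12\right) \cdot \ln\left(\frac{7}{6}\right).

The tell: x = -\frac{1}{6} and the denominator's factorial ratio (prefactor -2) is a lower Pochhammer.
Ratio: r(k) = -\frac{1}{6} * (k+1) (k+1) / [(k+2) (k+1)] ; factor over Q: parameters, x = -\frac{1}{6}, and C = -2.


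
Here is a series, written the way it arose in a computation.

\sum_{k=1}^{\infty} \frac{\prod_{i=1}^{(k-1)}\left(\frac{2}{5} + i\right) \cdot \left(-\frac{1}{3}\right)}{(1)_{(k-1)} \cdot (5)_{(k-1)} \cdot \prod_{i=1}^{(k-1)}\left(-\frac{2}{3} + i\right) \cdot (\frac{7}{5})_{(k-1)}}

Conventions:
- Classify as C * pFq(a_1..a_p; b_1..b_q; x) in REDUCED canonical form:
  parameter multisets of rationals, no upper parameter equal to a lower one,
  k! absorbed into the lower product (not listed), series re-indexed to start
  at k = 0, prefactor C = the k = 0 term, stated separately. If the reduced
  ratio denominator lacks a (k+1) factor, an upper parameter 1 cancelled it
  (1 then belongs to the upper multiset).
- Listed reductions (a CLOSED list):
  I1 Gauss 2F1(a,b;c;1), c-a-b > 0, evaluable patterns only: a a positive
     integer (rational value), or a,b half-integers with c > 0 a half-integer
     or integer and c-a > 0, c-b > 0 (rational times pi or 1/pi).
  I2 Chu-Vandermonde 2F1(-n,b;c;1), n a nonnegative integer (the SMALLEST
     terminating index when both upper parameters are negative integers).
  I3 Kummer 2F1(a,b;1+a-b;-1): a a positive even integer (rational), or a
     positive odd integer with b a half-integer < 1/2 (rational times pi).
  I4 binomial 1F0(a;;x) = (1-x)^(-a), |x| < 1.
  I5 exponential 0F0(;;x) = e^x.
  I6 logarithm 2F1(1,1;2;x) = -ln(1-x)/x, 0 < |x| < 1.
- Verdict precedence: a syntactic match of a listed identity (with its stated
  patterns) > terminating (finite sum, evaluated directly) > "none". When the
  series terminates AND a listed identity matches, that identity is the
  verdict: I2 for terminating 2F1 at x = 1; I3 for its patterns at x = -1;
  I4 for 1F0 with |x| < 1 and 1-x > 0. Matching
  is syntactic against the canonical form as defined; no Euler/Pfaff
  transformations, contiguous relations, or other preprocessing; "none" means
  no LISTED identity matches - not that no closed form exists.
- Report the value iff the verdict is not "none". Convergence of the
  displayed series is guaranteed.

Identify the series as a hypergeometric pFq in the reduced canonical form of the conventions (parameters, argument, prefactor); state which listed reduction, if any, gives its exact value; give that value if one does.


x = 1 here; the reduced form reads 0F2, upper {-}, lower {\frac{1}{3}, 5}, C = -\frac{1}{3}. Verdict: none. No listed pattern accepts 0F2(-; \frac{1}{3}, 5; 1).

Key step: x = 1 and (1)_k (C = -1/3) is k! itself.
Term ratio: r(k) = 1 * 1 / [(k+\frac{1}{3}) (k+5) (k+1)] ; factor over Q: parameters, x = 1, and C = -\frac{1}{3}.
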